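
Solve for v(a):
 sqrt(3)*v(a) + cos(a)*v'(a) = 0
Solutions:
 v(a) = C1*(sin(a) - 1)^(sqrt(3)/2)/(sin(a) + 1)^(sqrt(3)/2)


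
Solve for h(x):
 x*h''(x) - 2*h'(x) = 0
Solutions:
 h(x) = C1 + C2*x^3


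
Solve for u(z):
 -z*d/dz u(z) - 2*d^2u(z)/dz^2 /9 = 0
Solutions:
 u(z) = C1 + C2*erf(3*z/2)


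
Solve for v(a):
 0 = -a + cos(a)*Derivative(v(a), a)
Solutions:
 v(a) = C1 + Integral(a/cos(a), a)


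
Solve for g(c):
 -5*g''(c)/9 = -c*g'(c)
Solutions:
 g(c) = C1 + C2*erfi(3*sqrt(10)*c/10)


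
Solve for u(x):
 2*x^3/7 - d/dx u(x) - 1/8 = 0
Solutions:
 u(x) = C1 + x^4/14 - x/8


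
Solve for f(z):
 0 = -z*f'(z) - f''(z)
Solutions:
 f(z) = C1 + C2*erf(sqrt(2)*z/2)


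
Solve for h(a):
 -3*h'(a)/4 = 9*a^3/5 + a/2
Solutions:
 h(a) = C1 - 3*a^4/5 - a^2/3


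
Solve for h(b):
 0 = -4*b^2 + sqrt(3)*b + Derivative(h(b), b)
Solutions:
 h(b) = C1 + 4*b^3/3 - sqrt(3)*b^2/2


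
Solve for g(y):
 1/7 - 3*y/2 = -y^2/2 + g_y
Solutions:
 g(y) = C1 + y^3/6 - 3*y^2/4 + y/7


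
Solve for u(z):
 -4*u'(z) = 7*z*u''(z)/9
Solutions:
 u(z) = C1 + C2/z^(29/7)


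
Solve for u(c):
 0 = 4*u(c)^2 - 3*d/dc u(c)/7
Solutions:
 u(c) = -3/(C1 + 28*c)


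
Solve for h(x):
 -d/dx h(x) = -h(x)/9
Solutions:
 h(x) = C1*exp(x/9)


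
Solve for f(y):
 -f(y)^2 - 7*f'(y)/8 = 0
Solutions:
 f(y) = 7/(C1 + 8*y)


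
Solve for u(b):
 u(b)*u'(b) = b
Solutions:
 u(b) = -sqrt(C1 + b^2)
 u(b) = sqrt(C1 + b^2)


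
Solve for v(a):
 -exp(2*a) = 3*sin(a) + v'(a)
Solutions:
 v(a) = C1 - exp(2*a)/2 + 3*cos(a)


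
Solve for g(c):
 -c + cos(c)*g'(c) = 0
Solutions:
 g(c) = C1 + Integral(c/cos(c), c)


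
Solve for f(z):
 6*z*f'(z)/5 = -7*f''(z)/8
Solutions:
 f(z) = C1 + C2*erf(2*sqrt(210)*z/35)


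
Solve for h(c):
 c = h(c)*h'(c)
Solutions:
 h(c) = -sqrt(C1 + c^2)
 h(c) = sqrt(C1 + c^2)


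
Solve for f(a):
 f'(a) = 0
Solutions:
 f(a) = C1


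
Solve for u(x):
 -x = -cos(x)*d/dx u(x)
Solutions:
 u(x) = C1 + Integral(x/cos(x), x)


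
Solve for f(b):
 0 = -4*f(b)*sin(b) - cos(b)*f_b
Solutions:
 f(b) = C1*cos(b)^4


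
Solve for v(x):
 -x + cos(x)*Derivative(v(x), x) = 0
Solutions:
 v(x) = C1 + Integral(x/cos(x), x)


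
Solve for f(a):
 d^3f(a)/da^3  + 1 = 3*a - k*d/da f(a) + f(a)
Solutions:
 f(a) = C1*exp(a*(-2*18^(1/3)*k/(sqrt(3)*sqrt(4*k^3 + 27) + 9)^(1/3) + 12^(1/3)*(sqrt(3)*sqrt(4*k^3 + 27) + 9)^(1/3))/6) + C2*exp(a*(-4*k/((-12^(1/3) + 2^(2/3)*3^(5/6)*I)*(sqrt(3)*sqrt(4*k^3 + 27) + 9)^(1/3)) - 12^(1/3)*(sqrt(3)*sqrt(4*k^3 + 27) + 9)^(1/3)/12 + 2^(2/3)*3^(5/6)*I*(sqrt(3)*sqrt(4*k^3 + 27) + 9)^(1/3)/12)) + C3*exp(a*(4*k/((12^(1/3) + 2^(2/3)*3^(5/6)*I)*(sqrt(3)*sqrt(4*k^3 + 27) + 9)^(1/3)) - 12^(1/3)*(sqrt(3)*sqrt(4*k^3 + 27) + 9)^(1/3)/12 - 2^(2/3)*3^(5/6)*I*(sqrt(3)*sqrt(4*k^3 + 27) + 9)^(1/3)/12)) - 3*a - 3*k + 1


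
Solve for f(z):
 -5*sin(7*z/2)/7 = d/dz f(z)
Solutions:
 f(z) = C1 + 10*cos(7*z/2)/49


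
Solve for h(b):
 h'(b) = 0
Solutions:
 h(b) = C1


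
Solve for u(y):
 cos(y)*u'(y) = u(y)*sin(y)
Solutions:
 u(y) = C1/cos(y)


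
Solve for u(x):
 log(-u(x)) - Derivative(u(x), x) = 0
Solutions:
 -li(-u(x)) = C1 + x


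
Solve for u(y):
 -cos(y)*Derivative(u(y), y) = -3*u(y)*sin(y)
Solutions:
 u(y) = C1/cos(y)^3


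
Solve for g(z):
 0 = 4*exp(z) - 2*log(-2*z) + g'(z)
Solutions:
 g(z) = C1 + 2*z*log(-z) + 2*z*(-1 + log(2)) - 4*exp(z)


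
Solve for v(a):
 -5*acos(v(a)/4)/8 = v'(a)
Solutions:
 Integral(1/acos(_y/4), (_y, v(a))) = C1 - 5*a/8


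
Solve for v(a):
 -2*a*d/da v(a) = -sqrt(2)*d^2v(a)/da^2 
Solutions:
 v(a) = C1 + C2*erfi(2^(3/4)*a/2)


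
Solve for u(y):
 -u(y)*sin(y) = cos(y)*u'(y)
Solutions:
 u(y) = C1*cos(y)


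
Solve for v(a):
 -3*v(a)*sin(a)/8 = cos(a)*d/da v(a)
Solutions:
 v(a) = C1*cos(a)^(3/8)


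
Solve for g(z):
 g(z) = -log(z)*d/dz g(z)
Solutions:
 g(z) = C1*exp(-li(z))


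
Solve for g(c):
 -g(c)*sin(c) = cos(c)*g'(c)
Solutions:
 g(c) = C1*cos(c)


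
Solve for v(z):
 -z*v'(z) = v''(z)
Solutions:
 v(z) = C1 + C2*erf(sqrt(2)*z/2)


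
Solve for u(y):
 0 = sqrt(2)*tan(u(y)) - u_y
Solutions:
 u(y) = pi - asin(C1*exp(sqrt(2)*y))
 u(y) = asin(C1*exp(sqrt(2)*y))


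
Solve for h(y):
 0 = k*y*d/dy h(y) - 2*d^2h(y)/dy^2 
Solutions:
 h(y) = Piecewise((-sqrt(pi)*C1*erf(y*sqrt(-k)/2)/sqrt(-k) - C2, (k > 0) | (k < 0)), (-C1*y - C2, True))


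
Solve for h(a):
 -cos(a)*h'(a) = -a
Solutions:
 h(a) = C1 + Integral(a/cos(a), a)


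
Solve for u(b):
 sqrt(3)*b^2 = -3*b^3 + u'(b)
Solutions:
 u(b) = C1 + 3*b^4/4 + sqrt(3)*b^3/3


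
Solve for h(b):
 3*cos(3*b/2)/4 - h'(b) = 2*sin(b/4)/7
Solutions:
 h(b) = C1 + sin(3*b/2)/2 + 8*cos(b/4)/7


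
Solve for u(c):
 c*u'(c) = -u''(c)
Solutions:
 u(c) = C1 + C2*erf(sqrt(2)*c/2)


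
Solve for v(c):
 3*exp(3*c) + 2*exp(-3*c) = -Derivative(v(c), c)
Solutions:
 v(c) = C1 - exp(3*c) + 2*exp(-3*c)/3


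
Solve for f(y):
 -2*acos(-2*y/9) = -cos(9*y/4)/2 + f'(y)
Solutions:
 f(y) = C1 - 2*y*acos(-2*y/9) - sqrt(81 - 4*y^2) + 2*sin(9*y/4)/9


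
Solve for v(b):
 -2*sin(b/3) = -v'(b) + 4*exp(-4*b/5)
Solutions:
 v(b) = C1 - 6*cos(b/3) - 5*exp(-4*b/5)


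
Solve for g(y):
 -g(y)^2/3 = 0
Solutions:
 g(y) = 0


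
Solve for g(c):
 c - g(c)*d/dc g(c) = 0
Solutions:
 g(c) = -sqrt(C1 + c^2)
 g(c) = sqrt(C1 + c^2)


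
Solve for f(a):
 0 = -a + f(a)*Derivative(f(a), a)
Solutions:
 f(a) = -sqrt(C1 + a^2)
 f(a) = sqrt(C1 + a^2)


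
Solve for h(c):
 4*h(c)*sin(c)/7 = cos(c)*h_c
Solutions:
 h(c) = C1/cos(c)^(4/7)


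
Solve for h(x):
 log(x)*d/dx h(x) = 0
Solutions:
 h(x) = C1


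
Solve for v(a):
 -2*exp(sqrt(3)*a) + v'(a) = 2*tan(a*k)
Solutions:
 v(a) = C1 + 2*Piecewise((-log(cos(a*k))/k, Ne(k, 0)), (0, True)) + 2*sqrt(3)*exp(sqrt(3)*a)/3


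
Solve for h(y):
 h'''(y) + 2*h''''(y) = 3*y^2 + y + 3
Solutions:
 h(y) = C1 + C2*y + C3*y^2 + C4*exp(-y/2) + y^5/20 - 11*y^4/24 + 25*y^3/6


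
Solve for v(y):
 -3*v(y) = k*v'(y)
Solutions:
 v(y) = C1*exp(-3*y/k)


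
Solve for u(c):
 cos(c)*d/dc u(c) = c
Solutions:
 u(c) = C1 + Integral(c/cos(c), c)


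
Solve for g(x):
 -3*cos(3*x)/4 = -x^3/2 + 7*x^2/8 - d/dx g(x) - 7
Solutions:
 g(x) = C1 - x^4/8 + 7*x^3/24 - 7*x + sin(3*x)/4


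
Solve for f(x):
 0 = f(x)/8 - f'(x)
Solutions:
 f(x) = C1*exp(x/8)


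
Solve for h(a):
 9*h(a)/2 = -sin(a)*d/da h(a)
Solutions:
 h(a) = C1*(cos(a) + 1)^(1/4)*(cos(a)^2 + 2*cos(a) + 1)/((cos(a) - 1)^(1/4)*(cos(a)^2 - 2*cos(a) + 1))


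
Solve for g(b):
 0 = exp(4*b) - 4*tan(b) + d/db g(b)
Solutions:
 g(b) = C1 - exp(4*b)/4 - 4*log(cos(b))


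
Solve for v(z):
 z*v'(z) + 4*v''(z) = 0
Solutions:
 v(z) = C1 + C2*erf(sqrt(2)*z/4)


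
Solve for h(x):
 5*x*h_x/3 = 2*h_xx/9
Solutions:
 h(x) = C1 + C2*erfi(sqrt(15)*x/2)


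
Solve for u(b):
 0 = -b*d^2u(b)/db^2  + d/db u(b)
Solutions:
 u(b) = C1 + C2*b^2


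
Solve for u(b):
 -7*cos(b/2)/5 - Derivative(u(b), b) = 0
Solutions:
 u(b) = C1 - 14*sin(b/2)/5


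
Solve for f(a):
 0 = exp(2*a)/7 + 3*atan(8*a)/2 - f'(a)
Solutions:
 f(a) = C1 + 3*a*atan(8*a)/2 + exp(2*a)/14 - 3*log(64*a^2 + 1)/32


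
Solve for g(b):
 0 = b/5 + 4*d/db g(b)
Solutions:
 g(b) = C1 - b^2/40


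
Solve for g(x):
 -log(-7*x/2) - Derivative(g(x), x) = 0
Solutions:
 g(x) = C1 - x*log(-x) + x*(-log(7) + log(2) + 1)


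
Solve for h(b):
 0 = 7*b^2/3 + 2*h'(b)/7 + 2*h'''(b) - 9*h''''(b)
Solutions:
 h(b) = C1 + C2*exp(b*(-7^(2/3)*(297*sqrt(57) + 2243)^(1/3) - 28*7^(1/3)/(297*sqrt(57) + 2243)^(1/3) + 28)/378)*sin(sqrt(3)*7^(1/3)*b*(-7^(1/3)*(297*sqrt(57) + 2243)^(1/3) + 28/(297*sqrt(57) + 2243)^(1/3))/378) + C3*exp(b*(-7^(2/3)*(297*sqrt(57) + 2243)^(1/3) - 28*7^(1/3)/(297*sqrt(57) + 2243)^(1/3) + 28)/378)*cos(sqrt(3)*7^(1/3)*b*(-7^(1/3)*(297*sqrt(57) + 2243)^(1/3) + 28/(297*sqrt(57) + 2243)^(1/3))/378) + C4*exp(b*(28*7^(1/3)/(297*sqrt(57) + 2243)^(1/3) + 14 + 7^(2/3)*(297*sqrt(57) + 2243)^(1/3))/189) - 49*b^3/18 + 343*b/3


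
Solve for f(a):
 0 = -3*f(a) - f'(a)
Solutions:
 f(a) = C1*exp(-3*a)


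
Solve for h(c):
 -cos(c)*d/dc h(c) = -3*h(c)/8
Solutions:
 h(c) = C1*(sin(c) + 1)^(3/16)/(sin(c) - 1)^(3/16)


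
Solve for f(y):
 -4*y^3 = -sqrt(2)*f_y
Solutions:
 f(y) = C1 + sqrt(2)*y^4/2


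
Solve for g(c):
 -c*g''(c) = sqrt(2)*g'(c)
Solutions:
 g(c) = C1 + C2*c^(1 - sqrt(2))


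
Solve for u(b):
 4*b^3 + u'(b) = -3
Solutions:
 u(b) = C1 - b^4 - 3*b


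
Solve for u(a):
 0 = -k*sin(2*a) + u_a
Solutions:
 u(a) = C1 - k*cos(2*a)/2


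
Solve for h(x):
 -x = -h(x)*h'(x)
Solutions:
 h(x) = -sqrt(C1 + x^2)
 h(x) = sqrt(C1 + x^2)


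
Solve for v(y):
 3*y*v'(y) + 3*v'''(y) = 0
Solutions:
 v(y) = C1 + Integral(C2*airyai(-y) + C3*airybi(-y), y)


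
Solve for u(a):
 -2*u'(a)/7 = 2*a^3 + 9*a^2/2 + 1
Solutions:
 u(a) = C1 - 7*a^4/4 - 21*a^3/4 - 7*a/2


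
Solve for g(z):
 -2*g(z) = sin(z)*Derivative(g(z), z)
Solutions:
 g(z) = C1*(cos(z) + 1)/(cos(z) - 1)


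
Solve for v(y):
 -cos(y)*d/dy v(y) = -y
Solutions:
 v(y) = C1 + Integral(y/cos(y), y)


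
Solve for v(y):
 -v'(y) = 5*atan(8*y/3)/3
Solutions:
 v(y) = C1 - 5*y*atan(8*y/3)/3 + 5*log(64*y^2 + 9)/16


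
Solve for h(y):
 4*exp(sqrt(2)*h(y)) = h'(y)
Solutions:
 h(y) = sqrt(2)*(2*log(-1/(C1 + 4*y)) - log(2))/4


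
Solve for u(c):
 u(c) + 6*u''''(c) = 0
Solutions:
 u(c) = (C1*sin(2^(1/4)*3^(3/4)*c/6) + C2*cos(2^(1/4)*3^(3/4)*c/6))*exp(-2^(1/4)*3^(3/4)*c/6) + (C3*sin(2^(1/4)*3^(3/4)*c/6) + C4*cos(2^(1/4)*3^(3/4)*c/6))*exp(2^(1/4)*3^(3/4)*c/6)


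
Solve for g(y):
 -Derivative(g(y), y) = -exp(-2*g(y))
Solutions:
 g(y) = log(-sqrt(C1 + 2*y))
 g(y) = log(C1 + 2*y)/2


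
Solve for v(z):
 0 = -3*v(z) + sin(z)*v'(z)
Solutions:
 v(z) = C1*(cos(z) - 1)^(3/2)/(cos(z) + 1)^(3/2)


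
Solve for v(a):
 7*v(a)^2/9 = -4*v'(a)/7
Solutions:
 v(a) = 36/(C1 + 49*a)


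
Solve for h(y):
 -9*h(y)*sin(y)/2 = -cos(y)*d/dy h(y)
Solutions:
 h(y) = C1/cos(y)^(9/2)


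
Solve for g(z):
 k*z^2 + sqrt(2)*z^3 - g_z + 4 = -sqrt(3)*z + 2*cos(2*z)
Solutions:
 g(z) = C1 + k*z^3/3 + sqrt(2)*z^4/4 + sqrt(3)*z^2/2 + 4*z - sin(2*z)


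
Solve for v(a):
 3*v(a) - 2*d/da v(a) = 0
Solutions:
 v(a) = C1*exp(3*a/2)


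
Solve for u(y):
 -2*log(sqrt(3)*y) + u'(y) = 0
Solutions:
 u(y) = C1 + 2*y*log(y) - 2*y + y*log(3)


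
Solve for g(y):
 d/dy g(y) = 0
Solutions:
 g(y) = C1


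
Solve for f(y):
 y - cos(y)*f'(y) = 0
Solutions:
 f(y) = C1 + Integral(y/cos(y), y)


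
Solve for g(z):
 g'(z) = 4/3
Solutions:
 g(z) = C1 + 4*z/3


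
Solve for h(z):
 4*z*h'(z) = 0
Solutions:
 h(z) = C1


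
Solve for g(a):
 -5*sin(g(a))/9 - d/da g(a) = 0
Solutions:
 5*a/9 + log(cos(g(a)) - 1)/2 - log(cos(g(a)) + 1)/2 = C1


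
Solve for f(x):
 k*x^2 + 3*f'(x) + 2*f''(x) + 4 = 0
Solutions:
 f(x) = C1 + C2*exp(-3*x/2) - k*x^3/9 + 2*k*x^2/9 - 8*k*x/27 - 4*x/3


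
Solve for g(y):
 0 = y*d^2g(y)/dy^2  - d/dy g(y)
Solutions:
 g(y) = C1 + C2*y^2


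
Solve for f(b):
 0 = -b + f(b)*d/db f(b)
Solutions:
 f(b) = -sqrt(C1 + b^2)
 f(b) = sqrt(C1 + b^2)


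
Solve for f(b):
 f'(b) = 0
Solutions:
 f(b) = C1


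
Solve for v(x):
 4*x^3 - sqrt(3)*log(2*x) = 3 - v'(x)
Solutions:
 v(x) = C1 - x^4 + sqrt(3)*x*log(x) - sqrt(3)*x + sqrt(3)*x*log(2) + 3*x


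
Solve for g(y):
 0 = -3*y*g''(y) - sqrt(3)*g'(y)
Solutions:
 g(y) = C1 + C2*y^(1 - sqrt(3)/3)


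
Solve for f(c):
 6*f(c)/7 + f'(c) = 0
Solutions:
 f(c) = C1*exp(-6*c/7)


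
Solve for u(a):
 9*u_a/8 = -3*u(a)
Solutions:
 u(a) = C1*exp(-8*a/3)


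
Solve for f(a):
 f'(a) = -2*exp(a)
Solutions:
 f(a) = C1 - 2*exp(a)


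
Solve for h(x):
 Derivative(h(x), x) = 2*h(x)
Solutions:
 h(x) = C1*exp(2*x)


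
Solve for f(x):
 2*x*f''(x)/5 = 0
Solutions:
 f(x) = C1 + C2*x


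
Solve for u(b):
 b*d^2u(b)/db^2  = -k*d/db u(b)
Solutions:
 u(b) = C1 + b^(1 - re(k))*(C2*sin(log(b)*Abs(im(k))) + C3*cos(log(b)*im(k)))


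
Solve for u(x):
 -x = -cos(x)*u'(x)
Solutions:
 u(x) = C1 + Integral(x/cos(x), x)


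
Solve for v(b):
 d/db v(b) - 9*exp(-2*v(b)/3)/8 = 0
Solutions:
 v(b) = 3*log(-sqrt(C1 + 9*b)) - 3*log(6) + 3*log(3)/2
 v(b) = 3*log(C1 + 9*b)/2 - 3*log(6) + 3*log(3)/2


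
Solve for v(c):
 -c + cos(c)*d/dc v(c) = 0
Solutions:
 v(c) = C1 + Integral(c/cos(c), c)


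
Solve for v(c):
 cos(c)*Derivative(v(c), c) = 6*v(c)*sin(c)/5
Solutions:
 v(c) = C1/cos(c)^(6/5)


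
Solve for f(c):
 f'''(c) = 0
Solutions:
 f(c) = C1 + C2*c + C3*c^2


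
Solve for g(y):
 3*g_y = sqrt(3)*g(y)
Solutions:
 g(y) = C1*exp(sqrt(3)*y/3)


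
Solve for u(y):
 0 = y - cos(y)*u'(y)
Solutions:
 u(y) = C1 + Integral(y/cos(y), y)


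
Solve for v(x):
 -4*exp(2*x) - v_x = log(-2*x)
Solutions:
 v(x) = C1 - x*log(-x) + x*(1 - log(2)) - 2*exp(2*x)


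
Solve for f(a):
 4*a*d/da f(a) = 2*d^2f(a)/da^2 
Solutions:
 f(a) = C1 + C2*erfi(a)


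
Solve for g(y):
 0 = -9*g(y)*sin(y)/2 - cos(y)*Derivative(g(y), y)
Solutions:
 g(y) = C1*cos(y)^(9/2)


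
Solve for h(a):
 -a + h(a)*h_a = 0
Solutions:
 h(a) = -sqrt(C1 + a^2)
 h(a) = sqrt(C1 + a^2)


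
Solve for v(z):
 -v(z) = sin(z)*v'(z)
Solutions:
 v(z) = C1*sqrt(cos(z) + 1)/sqrt(cos(z) - 1)


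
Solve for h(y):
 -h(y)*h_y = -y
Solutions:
 h(y) = -sqrt(C1 + y^2)
 h(y) = sqrt(C1 + y^2)


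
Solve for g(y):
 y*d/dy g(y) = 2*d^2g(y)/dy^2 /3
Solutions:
 g(y) = C1 + C2*erfi(sqrt(3)*y/2)


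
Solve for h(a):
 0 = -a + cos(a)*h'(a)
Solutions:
 h(a) = C1 + Integral(a/cos(a), a)


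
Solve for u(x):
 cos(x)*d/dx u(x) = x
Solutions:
 u(x) = C1 + Integral(x/cos(x), x)


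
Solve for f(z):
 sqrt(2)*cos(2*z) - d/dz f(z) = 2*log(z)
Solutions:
 f(z) = C1 - 2*z*log(z) + 2*z + sqrt(2)*sin(2*z)/2


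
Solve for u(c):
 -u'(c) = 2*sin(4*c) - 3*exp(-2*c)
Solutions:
 u(c) = C1 + cos(4*c)/2 - 3*exp(-2*c)/2


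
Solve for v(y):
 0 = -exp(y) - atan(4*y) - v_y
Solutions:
 v(y) = C1 - y*atan(4*y) - exp(y) + log(16*y^2 + 1)/8


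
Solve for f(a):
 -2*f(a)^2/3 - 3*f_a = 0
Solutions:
 f(a) = 9/(C1 + 2*a)


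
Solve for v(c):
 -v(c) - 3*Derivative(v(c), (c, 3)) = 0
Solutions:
 v(c) = C3*exp(-3^(2/3)*c/3) + (C1*sin(3^(1/6)*c/2) + C2*cos(3^(1/6)*c/2))*exp(3^(2/3)*c/6)


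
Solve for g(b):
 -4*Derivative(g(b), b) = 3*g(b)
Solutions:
 g(b) = C1*exp(-3*b/4)


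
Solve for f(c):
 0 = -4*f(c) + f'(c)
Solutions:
 f(c) = C1*exp(4*c)


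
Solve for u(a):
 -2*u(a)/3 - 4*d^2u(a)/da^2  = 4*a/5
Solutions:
 u(a) = C1*sin(sqrt(6)*a/6) + C2*cos(sqrt(6)*a/6) - 6*a/5


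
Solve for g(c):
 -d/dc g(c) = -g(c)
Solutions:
 g(c) = C1*exp(c)


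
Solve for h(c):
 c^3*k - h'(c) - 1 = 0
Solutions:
 h(c) = C1 + c^4*k/4 - c


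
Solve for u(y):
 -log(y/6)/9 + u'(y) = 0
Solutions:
 u(y) = C1 + y*log(y)/9 - y*log(6)/9 - y/9


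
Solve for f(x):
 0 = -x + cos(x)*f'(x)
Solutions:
 f(x) = C1 + Integral(x/cos(x), x)


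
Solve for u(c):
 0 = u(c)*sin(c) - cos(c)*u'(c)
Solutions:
 u(c) = C1/cos(c)


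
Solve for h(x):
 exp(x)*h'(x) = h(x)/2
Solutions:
 h(x) = C1*exp(-exp(-x)/2)


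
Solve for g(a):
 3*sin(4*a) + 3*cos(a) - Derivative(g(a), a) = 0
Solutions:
 g(a) = C1 + 3*sin(a) - 3*cos(4*a)/4


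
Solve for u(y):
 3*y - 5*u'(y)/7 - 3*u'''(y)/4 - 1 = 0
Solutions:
 u(y) = C1 + C2*sin(2*sqrt(105)*y/21) + C3*cos(2*sqrt(105)*y/21) + 21*y^2/10 - 7*y/5


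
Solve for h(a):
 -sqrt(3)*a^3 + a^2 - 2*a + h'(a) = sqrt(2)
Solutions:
 h(a) = C1 + sqrt(3)*a^4/4 - a^3/3 + a^2 + sqrt(2)*a


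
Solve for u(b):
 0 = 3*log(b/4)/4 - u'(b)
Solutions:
 u(b) = C1 + 3*b*log(b)/4 - 3*b*log(2)/2 - 3*b/4


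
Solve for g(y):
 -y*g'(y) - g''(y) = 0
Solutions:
 g(y) = C1 + C2*erf(sqrt(2)*y/2)


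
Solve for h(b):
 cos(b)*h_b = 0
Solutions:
 h(b) = C1


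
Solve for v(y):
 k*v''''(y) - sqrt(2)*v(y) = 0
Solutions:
 v(y) = C1*exp(-2^(1/8)*y*(1/k)^(1/4)) + C2*exp(2^(1/8)*y*(1/k)^(1/4)) + C3*exp(-2^(1/8)*I*y*(1/k)^(1/4)) + C4*exp(2^(1/8)*I*y*(1/k)^(1/4))


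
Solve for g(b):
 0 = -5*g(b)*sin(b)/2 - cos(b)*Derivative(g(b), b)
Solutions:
 g(b) = C1*cos(b)^(5/2)


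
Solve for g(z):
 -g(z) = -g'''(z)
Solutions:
 g(z) = C3*exp(z) + (C1*sin(sqrt(3)*z/2) + C2*cos(sqrt(3)*z/2))*exp(-z/2)


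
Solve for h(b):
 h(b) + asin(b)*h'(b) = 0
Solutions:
 h(b) = C1*exp(-Integral(1/asin(b), b))


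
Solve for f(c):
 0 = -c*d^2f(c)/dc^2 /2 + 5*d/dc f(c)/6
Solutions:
 f(c) = C1 + C2*c^(8/3)


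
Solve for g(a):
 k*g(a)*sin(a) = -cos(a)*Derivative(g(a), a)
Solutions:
 g(a) = C1*exp(k*log(cos(a)))


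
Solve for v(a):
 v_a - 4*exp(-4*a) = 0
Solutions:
 v(a) = C1 - exp(-4*a)


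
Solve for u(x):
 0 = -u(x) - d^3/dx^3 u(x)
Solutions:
 u(x) = C3*exp(-x) + (C1*sin(sqrt(3)*x/2) + C2*cos(sqrt(3)*x/2))*exp(x/2)


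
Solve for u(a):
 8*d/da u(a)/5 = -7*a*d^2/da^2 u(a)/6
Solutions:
 u(a) = C1 + C2/a^(13/35)


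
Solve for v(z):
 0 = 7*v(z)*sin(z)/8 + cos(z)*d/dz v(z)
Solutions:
 v(z) = C1*cos(z)^(7/8)


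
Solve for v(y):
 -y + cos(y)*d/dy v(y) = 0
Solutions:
 v(y) = C1 + Integral(y/cos(y), y)


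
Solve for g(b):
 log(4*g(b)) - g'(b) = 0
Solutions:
 -Integral(1/(log(_y) + 2*log(2)), (_y, g(b))) = C1 - b


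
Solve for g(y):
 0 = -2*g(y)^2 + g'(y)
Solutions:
 g(y) = -1/(C1 + 2*y)


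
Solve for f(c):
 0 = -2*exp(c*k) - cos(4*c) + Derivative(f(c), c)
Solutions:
 f(c) = C1 + sin(4*c)/4 + 2*exp(c*k)/k


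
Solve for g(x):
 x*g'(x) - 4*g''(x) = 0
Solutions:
 g(x) = C1 + C2*erfi(sqrt(2)*x/4)


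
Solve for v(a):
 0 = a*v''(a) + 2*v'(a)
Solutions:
 v(a) = C1 + C2/a


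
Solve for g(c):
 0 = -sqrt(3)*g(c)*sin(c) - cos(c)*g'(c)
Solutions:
 g(c) = C1*cos(c)^(sqrt(3))


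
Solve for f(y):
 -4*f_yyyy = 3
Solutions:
 f(y) = C1 + C2*y + C3*y^2 + C4*y^3 - y^4/32


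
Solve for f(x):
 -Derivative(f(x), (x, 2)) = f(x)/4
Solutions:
 f(x) = C1*sin(x/2) + C2*cos(x/2)


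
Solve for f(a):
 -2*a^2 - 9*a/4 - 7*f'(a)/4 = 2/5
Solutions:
 f(a) = C1 - 8*a^3/21 - 9*a^2/14 - 8*a/35


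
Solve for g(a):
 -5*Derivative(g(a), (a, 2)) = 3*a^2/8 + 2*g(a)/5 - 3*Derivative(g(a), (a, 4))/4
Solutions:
 g(a) = C1*exp(-sqrt(30)*a*sqrt(25 + sqrt(655))/15) + C2*exp(sqrt(30)*a*sqrt(25 + sqrt(655))/15) + C3*sin(sqrt(30)*a*sqrt(-25 + sqrt(655))/15) + C4*cos(sqrt(30)*a*sqrt(-25 + sqrt(655))/15) - 15*a^2/16 + 375/16


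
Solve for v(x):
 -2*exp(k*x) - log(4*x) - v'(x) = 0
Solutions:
 v(x) = C1 - x*log(x) + x*(1 - 2*log(2)) + Piecewise((-2*exp(k*x)/k, Ne(k, 0)), (-2*x, True))


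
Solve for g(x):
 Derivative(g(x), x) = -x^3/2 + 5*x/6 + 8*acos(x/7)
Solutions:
 g(x) = C1 - x^4/8 + 5*x^2/12 + 8*x*acos(x/7) - 8*sqrt(49 - x^2)


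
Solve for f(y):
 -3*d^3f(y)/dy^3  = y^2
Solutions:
 f(y) = C1 + C2*y + C3*y^2 - y^5/180


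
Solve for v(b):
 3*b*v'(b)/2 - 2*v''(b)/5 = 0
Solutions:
 v(b) = C1 + C2*erfi(sqrt(30)*b/4)


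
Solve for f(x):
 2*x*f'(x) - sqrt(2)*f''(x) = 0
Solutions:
 f(x) = C1 + C2*erfi(2^(3/4)*x/2)


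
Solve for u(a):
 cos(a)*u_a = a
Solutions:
 u(a) = C1 + Integral(a/cos(a), a)


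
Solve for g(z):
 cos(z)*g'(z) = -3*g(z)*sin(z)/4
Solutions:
 g(z) = C1*cos(z)^(3/4)


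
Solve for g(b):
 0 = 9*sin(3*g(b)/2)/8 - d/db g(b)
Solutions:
 -9*b/8 + log(cos(3*g(b)/2) - 1)/3 - log(cos(3*g(b)/2) + 1)/3 = C1


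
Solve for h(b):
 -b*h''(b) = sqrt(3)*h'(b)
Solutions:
 h(b) = C1 + C2*b^(1 - sqrt(3))


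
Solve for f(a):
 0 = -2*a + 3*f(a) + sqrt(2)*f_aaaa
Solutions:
 f(a) = 2*a/3 + (C1*sin(2^(3/8)*3^(1/4)*a/2) + C2*cos(2^(3/8)*3^(1/4)*a/2))*exp(-2^(3/8)*3^(1/4)*a/2) + (C3*sin(2^(3/8)*3^(1/4)*a/2) + C4*cos(2^(3/8)*3^(1/4)*a/2))*exp(2^(3/8)*3^(1/4)*a/2)


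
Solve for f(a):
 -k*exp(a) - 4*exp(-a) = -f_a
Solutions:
 f(a) = C1 + k*exp(a) - 4*exp(-a)


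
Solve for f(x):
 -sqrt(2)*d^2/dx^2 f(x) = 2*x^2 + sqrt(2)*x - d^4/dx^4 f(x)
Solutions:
 f(x) = C1 + C2*x + C3*exp(-2^(1/4)*x) + C4*exp(2^(1/4)*x) - sqrt(2)*x^4/12 - x^3/6 - x^2


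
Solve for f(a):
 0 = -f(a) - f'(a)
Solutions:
 f(a) = C1*exp(-a)


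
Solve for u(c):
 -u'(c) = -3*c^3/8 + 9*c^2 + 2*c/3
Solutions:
 u(c) = C1 + 3*c^4/32 - 3*c^3 - c^2/3


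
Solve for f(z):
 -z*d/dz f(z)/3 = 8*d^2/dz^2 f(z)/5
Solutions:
 f(z) = C1 + C2*erf(sqrt(15)*z/12)


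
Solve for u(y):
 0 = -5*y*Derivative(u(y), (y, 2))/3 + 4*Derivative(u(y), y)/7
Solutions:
 u(y) = C1 + C2*y^(47/35)


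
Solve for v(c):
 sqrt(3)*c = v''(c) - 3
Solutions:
 v(c) = C1 + C2*c + sqrt(3)*c^3/6 + 3*c^2/2


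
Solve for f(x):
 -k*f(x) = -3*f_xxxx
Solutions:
 f(x) = C1*exp(-3^(3/4)*k^(1/4)*x/3) + C2*exp(3^(3/4)*k^(1/4)*x/3) + C3*exp(-3^(3/4)*I*k^(1/4)*x/3) + C4*exp(3^(3/4)*I*k^(1/4)*x/3)


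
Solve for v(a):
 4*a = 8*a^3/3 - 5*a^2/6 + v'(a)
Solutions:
 v(a) = C1 - 2*a^4/3 + 5*a^3/18 + 2*a^2


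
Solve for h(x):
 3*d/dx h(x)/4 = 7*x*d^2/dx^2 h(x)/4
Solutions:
 h(x) = C1 + C2*x^(10/7)


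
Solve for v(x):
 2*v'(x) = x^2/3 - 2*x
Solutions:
 v(x) = C1 + x^3/18 - x^2/2


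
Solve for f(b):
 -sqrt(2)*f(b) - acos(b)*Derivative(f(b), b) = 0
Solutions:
 f(b) = C1*exp(-sqrt(2)*Integral(1/acos(b), b))


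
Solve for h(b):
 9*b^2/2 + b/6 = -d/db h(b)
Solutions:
 h(b) = C1 - 3*b^3/2 - b^2/12


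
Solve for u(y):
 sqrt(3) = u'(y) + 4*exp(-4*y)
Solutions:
 u(y) = C1 + sqrt(3)*y + exp(-4*y)


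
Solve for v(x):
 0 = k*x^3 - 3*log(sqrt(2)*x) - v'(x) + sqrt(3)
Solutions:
 v(x) = C1 + k*x^4/4 - 3*x*log(x) - 3*x*log(2)/2 + sqrt(3)*x + 3*x


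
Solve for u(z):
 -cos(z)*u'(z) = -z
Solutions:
 u(z) = C1 + Integral(z/cos(z), z)


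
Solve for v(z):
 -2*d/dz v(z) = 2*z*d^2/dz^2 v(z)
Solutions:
 v(z) = C1 + C2*log(z)


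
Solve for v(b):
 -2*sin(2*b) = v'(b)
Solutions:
 v(b) = C1 + cos(2*b)


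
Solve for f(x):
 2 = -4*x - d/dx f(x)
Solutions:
 f(x) = C1 - 2*x^2 - 2*x


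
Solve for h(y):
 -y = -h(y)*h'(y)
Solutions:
 h(y) = -sqrt(C1 + y^2)
 h(y) = sqrt(C1 + y^2)


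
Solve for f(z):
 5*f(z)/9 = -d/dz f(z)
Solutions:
 f(z) = C1*exp(-5*z/9)


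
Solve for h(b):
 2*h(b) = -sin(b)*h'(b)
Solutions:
 h(b) = C1*(cos(b) + 1)/(cos(b) - 1)


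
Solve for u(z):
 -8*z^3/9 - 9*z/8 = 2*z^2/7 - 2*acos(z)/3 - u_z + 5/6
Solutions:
 u(z) = C1 + 2*z^4/9 + 2*z^3/21 + 9*z^2/16 - 2*z*acos(z)/3 + 5*z/6 + 2*sqrt(1 - z^2)/3


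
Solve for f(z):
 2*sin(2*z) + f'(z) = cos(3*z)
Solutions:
 f(z) = C1 + sin(3*z)/3 + cos(2*z)


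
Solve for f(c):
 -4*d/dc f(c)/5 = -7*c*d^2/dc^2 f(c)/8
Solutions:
 f(c) = C1 + C2*c^(67/35)


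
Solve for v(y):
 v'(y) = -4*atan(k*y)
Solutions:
 v(y) = C1 - 4*Piecewise((y*atan(k*y) - log(k^2*y^2 + 1)/(2*k), Ne(k, 0)), (0, True))


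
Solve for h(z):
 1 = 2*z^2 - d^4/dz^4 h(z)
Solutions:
 h(z) = C1 + C2*z + C3*z^2 + C4*z^3 + z^6/180 - z^4/24


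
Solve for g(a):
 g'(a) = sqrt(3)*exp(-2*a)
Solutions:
 g(a) = C1 - sqrt(3)*exp(-2*a)/2


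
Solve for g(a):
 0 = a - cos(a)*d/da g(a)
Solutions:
 g(a) = C1 + Integral(a/cos(a), a)


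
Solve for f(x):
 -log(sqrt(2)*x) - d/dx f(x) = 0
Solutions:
 f(x) = C1 - x*log(x) - x*log(2)/2 + x


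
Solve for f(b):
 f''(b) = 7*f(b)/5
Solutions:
 f(b) = C1*exp(-sqrt(35)*b/5) + C2*exp(sqrt(35)*b/5)


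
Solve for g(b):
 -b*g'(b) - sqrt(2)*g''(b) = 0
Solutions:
 g(b) = C1 + C2*erf(2^(1/4)*b/2)


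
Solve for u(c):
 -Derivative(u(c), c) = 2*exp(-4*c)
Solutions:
 u(c) = C1 + exp(-4*c)/2


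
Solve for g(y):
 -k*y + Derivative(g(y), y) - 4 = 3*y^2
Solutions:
 g(y) = C1 + k*y^2/2 + y^3 + 4*y


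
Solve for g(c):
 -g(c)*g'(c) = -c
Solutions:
 g(c) = -sqrt(C1 + c^2)
 g(c) = sqrt(C1 + c^2)


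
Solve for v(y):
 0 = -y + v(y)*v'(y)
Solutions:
 v(y) = -sqrt(C1 + y^2)
 v(y) = sqrt(C1 + y^2)


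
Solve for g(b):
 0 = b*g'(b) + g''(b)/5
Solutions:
 g(b) = C1 + C2*erf(sqrt(10)*b/2)


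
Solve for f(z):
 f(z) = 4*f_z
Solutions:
 f(z) = C1*exp(z/4)


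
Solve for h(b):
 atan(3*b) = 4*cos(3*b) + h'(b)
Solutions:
 h(b) = C1 + b*atan(3*b) - log(9*b^2 + 1)/6 - 4*sin(3*b)/3


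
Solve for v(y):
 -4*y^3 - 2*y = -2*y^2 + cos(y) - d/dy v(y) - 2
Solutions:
 v(y) = C1 + y^4 - 2*y^3/3 + y^2 - 2*y + sin(y)


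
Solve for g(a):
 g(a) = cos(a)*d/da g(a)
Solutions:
 g(a) = C1*sqrt(sin(a) + 1)/sqrt(sin(a) - 1)


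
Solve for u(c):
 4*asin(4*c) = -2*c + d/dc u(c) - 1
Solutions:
 u(c) = C1 + c^2 + 4*c*asin(4*c) + c + sqrt(1 - 16*c^2)


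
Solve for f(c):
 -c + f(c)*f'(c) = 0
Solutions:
 f(c) = -sqrt(C1 + c^2)
 f(c) = sqrt(C1 + c^2)


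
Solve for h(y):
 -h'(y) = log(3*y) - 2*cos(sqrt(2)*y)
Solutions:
 h(y) = C1 - y*log(y) - y*log(3) + y + sqrt(2)*sin(sqrt(2)*y)


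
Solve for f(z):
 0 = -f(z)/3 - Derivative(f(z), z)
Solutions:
 f(z) = C1*exp(-z/3)


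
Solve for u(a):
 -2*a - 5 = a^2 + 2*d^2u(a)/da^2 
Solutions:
 u(a) = C1 + C2*a - a^4/24 - a^3/6 - 5*a^2/4


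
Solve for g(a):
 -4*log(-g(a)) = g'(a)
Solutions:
 -li(-g(a)) = C1 - 4*a


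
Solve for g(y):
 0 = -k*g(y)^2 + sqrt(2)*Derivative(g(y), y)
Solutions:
 g(y) = -2/(C1 + sqrt(2)*k*y)


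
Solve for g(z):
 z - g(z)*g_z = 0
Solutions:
 g(z) = -sqrt(C1 + z^2)
 g(z) = sqrt(C1 + z^2)


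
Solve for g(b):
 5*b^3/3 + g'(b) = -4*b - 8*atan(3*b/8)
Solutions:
 g(b) = C1 - 5*b^4/12 - 2*b^2 - 8*b*atan(3*b/8) + 32*log(9*b^2 + 64)/3


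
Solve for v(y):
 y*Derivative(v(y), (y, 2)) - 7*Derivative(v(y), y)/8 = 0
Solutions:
 v(y) = C1 + C2*y^(15/8)


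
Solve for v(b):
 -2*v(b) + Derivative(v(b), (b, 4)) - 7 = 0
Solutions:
 v(b) = C1*exp(-2^(1/4)*b) + C2*exp(2^(1/4)*b) + C3*sin(2^(1/4)*b) + C4*cos(2^(1/4)*b) - 7/2


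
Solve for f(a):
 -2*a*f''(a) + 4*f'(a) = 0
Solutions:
 f(a) = C1 + C2*a^3


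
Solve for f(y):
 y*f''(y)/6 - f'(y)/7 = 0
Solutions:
 f(y) = C1 + C2*y^(13/7)


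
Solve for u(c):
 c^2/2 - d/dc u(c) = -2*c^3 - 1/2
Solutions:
 u(c) = C1 + c^4/2 + c^3/6 + c/2


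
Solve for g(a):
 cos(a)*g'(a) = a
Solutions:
 g(a) = C1 + Integral(a/cos(a), a)


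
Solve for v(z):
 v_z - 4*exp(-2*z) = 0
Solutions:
 v(z) = C1 - 2*exp(-2*z)


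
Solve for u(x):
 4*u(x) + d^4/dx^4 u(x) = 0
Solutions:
 u(x) = (C1*sin(x) + C2*cos(x))*exp(-x) + (C3*sin(x) + C4*cos(x))*exp(x)


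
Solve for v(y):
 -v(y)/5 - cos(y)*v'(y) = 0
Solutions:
 v(y) = C1*(sin(y) - 1)^(1/10)/(sin(y) + 1)^(1/10)


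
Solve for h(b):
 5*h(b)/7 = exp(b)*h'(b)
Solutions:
 h(b) = C1*exp(-5*exp(-b)/7)


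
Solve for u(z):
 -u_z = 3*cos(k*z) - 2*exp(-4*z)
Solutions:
 u(z) = C1 - exp(-4*z)/2 - 3*sin(k*z)/k


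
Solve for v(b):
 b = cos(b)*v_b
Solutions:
 v(b) = C1 + Integral(b/cos(b), b)


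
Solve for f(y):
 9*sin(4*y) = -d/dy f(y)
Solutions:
 f(y) = C1 + 9*cos(4*y)/4


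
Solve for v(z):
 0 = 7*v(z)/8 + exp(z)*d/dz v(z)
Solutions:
 v(z) = C1*exp(7*exp(-z)/8)


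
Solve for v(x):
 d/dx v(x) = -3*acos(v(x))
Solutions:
 Integral(1/acos(_y), (_y, v(x))) = C1 - 3*x


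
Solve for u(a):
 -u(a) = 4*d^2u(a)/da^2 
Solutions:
 u(a) = C1*sin(a/2) + C2*cos(a/2)


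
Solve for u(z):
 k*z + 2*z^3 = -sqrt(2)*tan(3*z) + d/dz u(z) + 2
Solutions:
 u(z) = C1 + k*z^2/2 + z^4/2 - 2*z - sqrt(2)*log(cos(3*z))/3


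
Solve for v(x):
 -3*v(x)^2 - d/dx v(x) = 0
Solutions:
 v(x) = 1/(C1 + 3*x)


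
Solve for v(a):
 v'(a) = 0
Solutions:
 v(a) = C1


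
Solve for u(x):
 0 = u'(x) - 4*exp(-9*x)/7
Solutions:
 u(x) = C1 - 4*exp(-9*x)/63


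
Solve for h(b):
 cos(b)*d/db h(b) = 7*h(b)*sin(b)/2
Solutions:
 h(b) = C1/cos(b)^(7/2)


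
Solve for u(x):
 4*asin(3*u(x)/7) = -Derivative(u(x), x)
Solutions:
 Integral(1/asin(3*_y/7), (_y, u(x))) = C1 - 4*x


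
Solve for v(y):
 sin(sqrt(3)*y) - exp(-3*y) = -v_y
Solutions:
 v(y) = C1 + sqrt(3)*cos(sqrt(3)*y)/3 - exp(-3*y)/3


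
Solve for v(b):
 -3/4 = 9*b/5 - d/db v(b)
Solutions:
 v(b) = C1 + 9*b^2/10 + 3*b/4


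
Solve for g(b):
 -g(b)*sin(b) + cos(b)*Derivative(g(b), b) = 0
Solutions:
 g(b) = C1/cos(b)


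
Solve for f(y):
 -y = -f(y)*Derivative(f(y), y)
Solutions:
 f(y) = -sqrt(C1 + y^2)
 f(y) = sqrt(C1 + y^2)


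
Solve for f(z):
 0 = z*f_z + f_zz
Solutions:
 f(z) = C1 + C2*erf(sqrt(2)*z/2)


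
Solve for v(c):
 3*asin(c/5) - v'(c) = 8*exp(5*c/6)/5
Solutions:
 v(c) = C1 + 3*c*asin(c/5) + 3*sqrt(25 - c^2) - 48*exp(5*c/6)/25


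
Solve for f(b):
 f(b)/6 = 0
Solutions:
 f(b) = 0


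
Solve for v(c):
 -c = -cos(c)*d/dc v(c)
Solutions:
 v(c) = C1 + Integral(c/cos(c), c)


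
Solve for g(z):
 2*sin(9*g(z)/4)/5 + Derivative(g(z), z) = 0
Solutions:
 2*z/5 + 2*log(cos(9*g(z)/4) - 1)/9 - 2*log(cos(9*g(z)/4) + 1)/9 = C1


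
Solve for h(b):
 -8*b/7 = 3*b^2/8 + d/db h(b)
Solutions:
 h(b) = C1 - b^3/8 - 4*b^2/7


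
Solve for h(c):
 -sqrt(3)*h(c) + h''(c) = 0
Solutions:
 h(c) = C1*exp(-3^(1/4)*c) + C2*exp(3^(1/4)*c)


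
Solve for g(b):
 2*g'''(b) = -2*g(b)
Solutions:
 g(b) = C3*exp(-b) + (C1*sin(sqrt(3)*b/2) + C2*cos(sqrt(3)*b/2))*exp(b/2)


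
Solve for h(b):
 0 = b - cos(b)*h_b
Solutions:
 h(b) = C1 + Integral(b/cos(b), b)


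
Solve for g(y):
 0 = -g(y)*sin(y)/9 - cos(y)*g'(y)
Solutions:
 g(y) = C1*cos(y)^(1/9)


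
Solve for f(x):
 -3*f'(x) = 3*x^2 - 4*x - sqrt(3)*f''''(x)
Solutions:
 f(x) = C1 + C4*exp(3^(1/6)*x) - x^3/3 + 2*x^2/3 + (C2*sin(3^(2/3)*x/2) + C3*cos(3^(2/3)*x/2))*exp(-3^(1/6)*x/2)


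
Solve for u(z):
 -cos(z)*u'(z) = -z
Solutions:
 u(z) = C1 + Integral(z/cos(z), z)


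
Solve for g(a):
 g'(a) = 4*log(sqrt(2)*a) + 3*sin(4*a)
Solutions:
 g(a) = C1 + 4*a*log(a) - 4*a + 2*a*log(2) - 3*cos(4*a)/4


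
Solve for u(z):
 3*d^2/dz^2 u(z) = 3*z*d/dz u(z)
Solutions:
 u(z) = C1 + C2*erfi(sqrt(2)*z/2)


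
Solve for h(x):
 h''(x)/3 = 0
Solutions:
 h(x) = C1 + C2*x


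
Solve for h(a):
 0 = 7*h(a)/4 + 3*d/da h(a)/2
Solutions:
 h(a) = C1*exp(-7*a/6)


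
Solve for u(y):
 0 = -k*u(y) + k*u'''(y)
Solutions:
 u(y) = C3*exp(y) + (C1*sin(sqrt(3)*y/2) + C2*cos(sqrt(3)*y/2))*exp(-y/2)


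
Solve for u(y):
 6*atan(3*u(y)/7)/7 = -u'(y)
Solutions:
 Integral(1/atan(3*_y/7), (_y, u(y))) = C1 - 6*y/7


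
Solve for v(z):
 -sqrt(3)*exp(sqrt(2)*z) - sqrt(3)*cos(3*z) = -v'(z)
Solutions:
 v(z) = C1 + sqrt(6)*exp(sqrt(2)*z)/2 + sqrt(3)*sin(3*z)/3


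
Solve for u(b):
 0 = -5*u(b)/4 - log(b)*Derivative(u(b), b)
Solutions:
 u(b) = C1*exp(-5*li(b)/4)


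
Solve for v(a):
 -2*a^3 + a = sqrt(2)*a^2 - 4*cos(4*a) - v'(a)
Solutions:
 v(a) = C1 + a^4/2 + sqrt(2)*a^3/3 - a^2/2 - sin(4*a)


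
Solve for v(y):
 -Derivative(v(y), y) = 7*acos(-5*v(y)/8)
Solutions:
 Integral(1/acos(-5*_y/8), (_y, v(y))) = C1 - 7*y


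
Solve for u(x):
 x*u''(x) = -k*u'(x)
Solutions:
 u(x) = C1 + x^(1 - re(k))*(C2*sin(log(x)*Abs(im(k))) + C3*cos(log(x)*im(k)))


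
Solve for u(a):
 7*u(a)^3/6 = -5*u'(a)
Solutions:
 u(a) = -sqrt(15)*sqrt(-1/(C1 - 7*a))
 u(a) = sqrt(15)*sqrt(-1/(C1 - 7*a))


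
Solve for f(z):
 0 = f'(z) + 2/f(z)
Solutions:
 f(z) = -sqrt(C1 - 4*z)
 f(z) = sqrt(C1 - 4*z)


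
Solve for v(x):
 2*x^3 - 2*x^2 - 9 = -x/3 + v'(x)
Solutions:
 v(x) = C1 + x^4/2 - 2*x^3/3 + x^2/6 - 9*x


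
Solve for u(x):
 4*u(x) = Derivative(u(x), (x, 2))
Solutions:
 u(x) = C1*exp(-2*x) + C2*exp(2*x)


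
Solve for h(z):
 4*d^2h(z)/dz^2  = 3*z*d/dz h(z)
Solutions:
 h(z) = C1 + C2*erfi(sqrt(6)*z/4)


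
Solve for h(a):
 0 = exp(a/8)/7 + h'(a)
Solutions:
 h(a) = C1 - 8*exp(a/8)/7


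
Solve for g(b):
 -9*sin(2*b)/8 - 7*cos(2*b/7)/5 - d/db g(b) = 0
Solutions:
 g(b) = C1 - 49*sin(2*b/7)/10 + 9*cos(2*b)/16


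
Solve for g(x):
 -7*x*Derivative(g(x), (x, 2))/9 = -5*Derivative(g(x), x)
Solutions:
 g(x) = C1 + C2*x^(52/7)


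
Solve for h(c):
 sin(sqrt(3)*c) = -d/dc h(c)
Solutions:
 h(c) = C1 + sqrt(3)*cos(sqrt(3)*c)/3


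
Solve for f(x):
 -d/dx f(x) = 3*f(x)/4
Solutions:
 f(x) = C1*exp(-3*x/4)


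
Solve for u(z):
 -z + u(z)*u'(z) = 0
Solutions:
 u(z) = -sqrt(C1 + z^2)
 u(z) = sqrt(C1 + z^2)


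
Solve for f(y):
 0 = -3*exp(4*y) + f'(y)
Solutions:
 f(y) = C1 + 3*exp(4*y)/4


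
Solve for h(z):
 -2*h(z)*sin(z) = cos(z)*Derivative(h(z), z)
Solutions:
 h(z) = C1*cos(z)^2


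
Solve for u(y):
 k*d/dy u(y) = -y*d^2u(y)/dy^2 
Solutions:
 u(y) = C1 + y^(1 - re(k))*(C2*sin(log(y)*Abs(im(k))) + C3*cos(log(y)*im(k)))


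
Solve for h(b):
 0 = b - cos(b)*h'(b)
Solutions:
 h(b) = C1 + Integral(b/cos(b), b)


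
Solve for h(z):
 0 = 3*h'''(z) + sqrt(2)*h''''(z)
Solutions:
 h(z) = C1 + C2*z + C3*z^2 + C4*exp(-3*sqrt(2)*z/2)


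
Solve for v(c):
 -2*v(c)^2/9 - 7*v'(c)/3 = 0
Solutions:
 v(c) = 21/(C1 + 2*c)


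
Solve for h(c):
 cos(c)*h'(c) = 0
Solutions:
 h(c) = C1


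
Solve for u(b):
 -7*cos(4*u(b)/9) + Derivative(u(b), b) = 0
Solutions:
 -7*b - 9*log(sin(4*u(b)/9) - 1)/8 + 9*log(sin(4*u(b)/9) + 1)/8 = C1


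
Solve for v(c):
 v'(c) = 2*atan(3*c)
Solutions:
 v(c) = C1 + 2*c*atan(3*c) - log(9*c^2 + 1)/3


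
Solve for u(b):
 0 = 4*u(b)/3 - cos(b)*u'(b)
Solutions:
 u(b) = C1*(sin(b) + 1)^(2/3)/(sin(b) - 1)^(2/3)


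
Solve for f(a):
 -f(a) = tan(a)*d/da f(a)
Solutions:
 f(a) = C1/sin(a)


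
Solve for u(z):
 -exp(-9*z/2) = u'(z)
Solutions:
 u(z) = C1 + 2*exp(-9*z/2)/9


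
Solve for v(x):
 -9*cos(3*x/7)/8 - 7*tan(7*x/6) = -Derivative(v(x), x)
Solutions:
 v(x) = C1 - 6*log(cos(7*x/6)) + 21*sin(3*x/7)/8


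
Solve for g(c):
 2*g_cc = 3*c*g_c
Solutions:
 g(c) = C1 + C2*erfi(sqrt(3)*c/2)


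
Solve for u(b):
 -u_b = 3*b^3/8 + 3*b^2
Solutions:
 u(b) = C1 - 3*b^4/32 - b^3


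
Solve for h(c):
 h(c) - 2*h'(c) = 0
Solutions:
 h(c) = C1*exp(c/2)


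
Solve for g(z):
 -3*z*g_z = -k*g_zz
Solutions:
 g(z) = C1 + C2*erf(sqrt(6)*z*sqrt(-1/k)/2)/sqrt(-1/k)


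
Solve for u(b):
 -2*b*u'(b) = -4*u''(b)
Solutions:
 u(b) = C1 + C2*erfi(b/2)


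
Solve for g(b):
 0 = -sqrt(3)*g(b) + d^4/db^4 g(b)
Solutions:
 g(b) = C1*exp(-3^(1/8)*b) + C2*exp(3^(1/8)*b) + C3*sin(3^(1/8)*b) + C4*cos(3^(1/8)*b)


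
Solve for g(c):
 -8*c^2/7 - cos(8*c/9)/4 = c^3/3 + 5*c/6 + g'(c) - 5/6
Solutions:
 g(c) = C1 - c^4/12 - 8*c^3/21 - 5*c^2/12 + 5*c/6 - 9*sin(8*c/9)/32


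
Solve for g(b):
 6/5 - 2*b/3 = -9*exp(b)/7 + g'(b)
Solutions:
 g(b) = C1 - b^2/3 + 6*b/5 + 9*exp(b)/7


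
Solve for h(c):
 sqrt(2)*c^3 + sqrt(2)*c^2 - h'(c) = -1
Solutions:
 h(c) = C1 + sqrt(2)*c^4/4 + sqrt(2)*c^3/3 + c


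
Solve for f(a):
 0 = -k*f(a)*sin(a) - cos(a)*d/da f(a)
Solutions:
 f(a) = C1*exp(k*log(cos(a)))


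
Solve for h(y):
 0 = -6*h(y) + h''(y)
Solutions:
 h(y) = C1*exp(-sqrt(6)*y) + C2*exp(sqrt(6)*y)


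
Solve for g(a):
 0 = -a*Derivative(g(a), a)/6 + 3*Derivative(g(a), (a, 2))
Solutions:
 g(a) = C1 + C2*erfi(a/6)


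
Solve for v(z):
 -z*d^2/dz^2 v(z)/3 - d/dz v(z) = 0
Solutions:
 v(z) = C1 + C2/z^2


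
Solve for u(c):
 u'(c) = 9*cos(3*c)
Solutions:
 u(c) = C1 + 3*sin(3*c)


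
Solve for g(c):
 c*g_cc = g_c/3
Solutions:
 g(c) = C1 + C2*c^(4/3)


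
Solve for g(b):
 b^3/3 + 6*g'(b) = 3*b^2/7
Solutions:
 g(b) = C1 - b^4/72 + b^3/42


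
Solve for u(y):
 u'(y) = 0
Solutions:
 u(y) = C1


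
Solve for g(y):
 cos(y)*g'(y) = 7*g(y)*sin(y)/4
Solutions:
 g(y) = C1/cos(y)^(7/4)


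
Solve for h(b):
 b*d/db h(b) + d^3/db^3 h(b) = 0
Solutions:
 h(b) = C1 + Integral(C2*airyai(-b) + C3*airybi(-b), b)


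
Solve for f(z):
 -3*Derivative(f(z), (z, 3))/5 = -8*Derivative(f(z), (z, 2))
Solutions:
 f(z) = C1 + C2*z + C3*exp(40*z/3)


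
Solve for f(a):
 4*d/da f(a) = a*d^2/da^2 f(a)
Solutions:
 f(a) = C1 + C2*a^5


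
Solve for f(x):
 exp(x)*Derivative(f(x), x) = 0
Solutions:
 f(x) = C1


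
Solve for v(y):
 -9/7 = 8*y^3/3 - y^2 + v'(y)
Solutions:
 v(y) = C1 - 2*y^4/3 + y^3/3 - 9*y/7


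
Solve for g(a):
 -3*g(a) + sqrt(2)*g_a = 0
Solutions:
 g(a) = C1*exp(3*sqrt(2)*a/2)


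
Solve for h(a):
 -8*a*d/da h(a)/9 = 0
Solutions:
 h(a) = C1


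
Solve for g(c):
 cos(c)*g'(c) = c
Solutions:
 g(c) = C1 + Integral(c/cos(c), c)


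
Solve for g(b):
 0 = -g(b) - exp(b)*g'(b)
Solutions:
 g(b) = C1*exp(exp(-b))


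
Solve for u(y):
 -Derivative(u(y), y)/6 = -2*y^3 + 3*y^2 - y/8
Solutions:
 u(y) = C1 + 3*y^4 - 6*y^3 + 3*y^2/8


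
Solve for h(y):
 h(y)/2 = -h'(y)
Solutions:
 h(y) = C1*exp(-y/2)


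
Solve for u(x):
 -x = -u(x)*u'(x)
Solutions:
 u(x) = -sqrt(C1 + x^2)
 u(x) = sqrt(C1 + x^2)


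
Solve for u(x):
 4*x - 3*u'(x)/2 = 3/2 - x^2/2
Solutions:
 u(x) = C1 + x^3/9 + 4*x^2/3 - x


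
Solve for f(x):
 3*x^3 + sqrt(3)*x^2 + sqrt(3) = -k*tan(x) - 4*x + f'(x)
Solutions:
 f(x) = C1 - k*log(cos(x)) + 3*x^4/4 + sqrt(3)*x^3/3 + 2*x^2 + sqrt(3)*x


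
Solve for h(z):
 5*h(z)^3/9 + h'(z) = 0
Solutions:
 h(z) = -3*sqrt(2)*sqrt(-1/(C1 - 5*z))/2
 h(z) = 3*sqrt(2)*sqrt(-1/(C1 - 5*z))/2


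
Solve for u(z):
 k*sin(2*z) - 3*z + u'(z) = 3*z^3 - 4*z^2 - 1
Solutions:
 u(z) = C1 + k*cos(2*z)/2 + 3*z^4/4 - 4*z^3/3 + 3*z^2/2 - z


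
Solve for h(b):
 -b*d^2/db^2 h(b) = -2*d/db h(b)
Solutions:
 h(b) = C1 + C2*b^3


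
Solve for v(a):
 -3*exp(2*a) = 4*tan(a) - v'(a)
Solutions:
 v(a) = C1 + 3*exp(2*a)/2 - 4*log(cos(a))


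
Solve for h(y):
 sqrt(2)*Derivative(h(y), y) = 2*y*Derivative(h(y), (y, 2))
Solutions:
 h(y) = C1 + C2*y^(sqrt(2)/2 + 1)


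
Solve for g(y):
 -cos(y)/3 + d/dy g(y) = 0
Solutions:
 g(y) = C1 + sin(y)/3


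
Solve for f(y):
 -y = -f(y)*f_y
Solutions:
 f(y) = -sqrt(C1 + y^2)
 f(y) = sqrt(C1 + y^2)


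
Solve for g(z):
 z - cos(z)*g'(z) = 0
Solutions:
 g(z) = C1 + Integral(z/cos(z), z)


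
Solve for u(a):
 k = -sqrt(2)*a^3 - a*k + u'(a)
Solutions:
 u(a) = C1 + sqrt(2)*a^4/4 + a^2*k/2 + a*k


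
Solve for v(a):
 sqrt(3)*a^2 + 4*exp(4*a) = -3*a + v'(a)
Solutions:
 v(a) = C1 + sqrt(3)*a^3/3 + 3*a^2/2 + exp(4*a)


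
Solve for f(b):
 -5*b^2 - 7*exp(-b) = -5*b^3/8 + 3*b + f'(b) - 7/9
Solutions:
 f(b) = C1 + 5*b^4/32 - 5*b^3/3 - 3*b^2/2 + 7*b/9 + 7*exp(-b)


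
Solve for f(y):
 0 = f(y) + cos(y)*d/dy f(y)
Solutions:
 f(y) = C1*sqrt(sin(y) - 1)/sqrt(sin(y) + 1)


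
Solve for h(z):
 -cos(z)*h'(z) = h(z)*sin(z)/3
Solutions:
 h(z) = C1*cos(z)^(1/3)


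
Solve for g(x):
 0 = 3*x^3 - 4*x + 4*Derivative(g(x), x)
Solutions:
 g(x) = C1 - 3*x^4/16 + x^2/2


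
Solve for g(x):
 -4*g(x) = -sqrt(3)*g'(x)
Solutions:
 g(x) = C1*exp(4*sqrt(3)*x/3)


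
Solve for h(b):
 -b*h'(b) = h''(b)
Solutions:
 h(b) = C1 + C2*erf(sqrt(2)*b/2)


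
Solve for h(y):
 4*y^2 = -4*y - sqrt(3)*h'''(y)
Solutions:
 h(y) = C1 + C2*y + C3*y^2 - sqrt(3)*y^5/45 - sqrt(3)*y^4/18
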